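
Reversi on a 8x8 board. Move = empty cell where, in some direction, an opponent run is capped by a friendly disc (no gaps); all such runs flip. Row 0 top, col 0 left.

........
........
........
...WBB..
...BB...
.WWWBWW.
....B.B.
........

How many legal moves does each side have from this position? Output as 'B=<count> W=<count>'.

Answer: B=10 W=7

Derivation:
-- B to move --
(2,2): flips 1 -> legal
(2,3): flips 1 -> legal
(2,4): no bracket -> illegal
(3,2): flips 1 -> legal
(4,0): no bracket -> illegal
(4,1): no bracket -> illegal
(4,2): flips 1 -> legal
(4,5): no bracket -> illegal
(4,6): flips 2 -> legal
(4,7): no bracket -> illegal
(5,0): flips 3 -> legal
(5,7): flips 2 -> legal
(6,0): no bracket -> illegal
(6,1): flips 1 -> legal
(6,2): flips 1 -> legal
(6,3): flips 1 -> legal
(6,5): no bracket -> illegal
(6,7): no bracket -> illegal
B mobility = 10
-- W to move --
(2,3): no bracket -> illegal
(2,4): no bracket -> illegal
(2,5): flips 2 -> legal
(2,6): flips 2 -> legal
(3,2): no bracket -> illegal
(3,6): flips 2 -> legal
(4,2): no bracket -> illegal
(4,5): no bracket -> illegal
(4,6): no bracket -> illegal
(5,7): no bracket -> illegal
(6,3): no bracket -> illegal
(6,5): no bracket -> illegal
(6,7): no bracket -> illegal
(7,3): flips 1 -> legal
(7,4): no bracket -> illegal
(7,5): flips 1 -> legal
(7,6): flips 1 -> legal
(7,7): flips 1 -> legal
W mobility = 7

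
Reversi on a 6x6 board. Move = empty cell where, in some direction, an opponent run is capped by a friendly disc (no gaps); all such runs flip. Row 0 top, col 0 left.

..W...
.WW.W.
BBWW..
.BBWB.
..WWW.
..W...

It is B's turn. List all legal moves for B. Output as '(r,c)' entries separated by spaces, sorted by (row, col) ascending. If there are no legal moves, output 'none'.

(0,0): no bracket -> illegal
(0,1): flips 3 -> legal
(0,3): flips 1 -> legal
(0,4): no bracket -> illegal
(0,5): flips 2 -> legal
(1,0): no bracket -> illegal
(1,3): flips 1 -> legal
(1,5): no bracket -> illegal
(2,4): flips 2 -> legal
(2,5): no bracket -> illegal
(3,5): no bracket -> illegal
(4,1): no bracket -> illegal
(4,5): no bracket -> illegal
(5,1): no bracket -> illegal
(5,3): flips 1 -> legal
(5,4): flips 2 -> legal
(5,5): no bracket -> illegal

Answer: (0,1) (0,3) (0,5) (1,3) (2,4) (5,3) (5,4)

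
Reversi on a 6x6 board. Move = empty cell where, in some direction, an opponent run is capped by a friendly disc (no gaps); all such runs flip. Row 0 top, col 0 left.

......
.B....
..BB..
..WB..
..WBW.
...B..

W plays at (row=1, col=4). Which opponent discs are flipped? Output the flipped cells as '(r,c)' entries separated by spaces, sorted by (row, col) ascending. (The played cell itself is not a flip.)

Answer: (2,3)

Derivation:
Dir NW: first cell '.' (not opp) -> no flip
Dir N: first cell '.' (not opp) -> no flip
Dir NE: first cell '.' (not opp) -> no flip
Dir W: first cell '.' (not opp) -> no flip
Dir E: first cell '.' (not opp) -> no flip
Dir SW: opp run (2,3) capped by W -> flip
Dir S: first cell '.' (not opp) -> no flip
Dir SE: first cell '.' (not opp) -> no flip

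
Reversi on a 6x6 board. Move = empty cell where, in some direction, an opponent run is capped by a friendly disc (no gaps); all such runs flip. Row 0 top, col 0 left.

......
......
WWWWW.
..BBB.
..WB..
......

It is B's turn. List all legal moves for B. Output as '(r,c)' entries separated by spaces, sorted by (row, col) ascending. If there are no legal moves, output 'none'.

Answer: (1,0) (1,1) (1,2) (1,3) (1,4) (1,5) (4,1) (5,1) (5,2)

Derivation:
(1,0): flips 1 -> legal
(1,1): flips 1 -> legal
(1,2): flips 2 -> legal
(1,3): flips 1 -> legal
(1,4): flips 2 -> legal
(1,5): flips 1 -> legal
(2,5): no bracket -> illegal
(3,0): no bracket -> illegal
(3,1): no bracket -> illegal
(3,5): no bracket -> illegal
(4,1): flips 1 -> legal
(5,1): flips 1 -> legal
(5,2): flips 1 -> legal
(5,3): no bracket -> illegal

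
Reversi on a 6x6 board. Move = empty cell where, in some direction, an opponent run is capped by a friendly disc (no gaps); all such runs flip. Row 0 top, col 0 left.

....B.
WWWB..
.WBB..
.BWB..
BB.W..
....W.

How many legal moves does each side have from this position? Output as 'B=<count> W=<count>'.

-- B to move --
(0,0): flips 1 -> legal
(0,1): flips 3 -> legal
(0,2): flips 1 -> legal
(0,3): no bracket -> illegal
(2,0): flips 1 -> legal
(3,0): no bracket -> illegal
(3,4): no bracket -> illegal
(4,2): flips 1 -> legal
(4,4): no bracket -> illegal
(4,5): no bracket -> illegal
(5,2): no bracket -> illegal
(5,3): flips 1 -> legal
(5,5): no bracket -> illegal
B mobility = 6
-- W to move --
(0,2): no bracket -> illegal
(0,3): flips 3 -> legal
(0,5): no bracket -> illegal
(1,4): flips 2 -> legal
(1,5): no bracket -> illegal
(2,0): no bracket -> illegal
(2,4): flips 2 -> legal
(3,0): flips 1 -> legal
(3,4): flips 2 -> legal
(4,2): no bracket -> illegal
(4,4): flips 2 -> legal
(5,0): flips 1 -> legal
(5,1): flips 2 -> legal
(5,2): no bracket -> illegal
W mobility = 8

Answer: B=6 W=8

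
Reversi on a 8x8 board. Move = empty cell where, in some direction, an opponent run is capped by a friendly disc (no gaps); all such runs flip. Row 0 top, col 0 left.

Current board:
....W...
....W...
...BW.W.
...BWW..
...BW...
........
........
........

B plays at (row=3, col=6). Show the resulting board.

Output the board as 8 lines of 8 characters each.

Answer: ....W...
....W...
...BW.W.
...BBBB.
...BW...
........
........
........

Derivation:
Place B at (3,6); scan 8 dirs for brackets.
Dir NW: first cell '.' (not opp) -> no flip
Dir N: opp run (2,6), next='.' -> no flip
Dir NE: first cell '.' (not opp) -> no flip
Dir W: opp run (3,5) (3,4) capped by B -> flip
Dir E: first cell '.' (not opp) -> no flip
Dir SW: first cell '.' (not opp) -> no flip
Dir S: first cell '.' (not opp) -> no flip
Dir SE: first cell '.' (not opp) -> no flip
All flips: (3,4) (3,5)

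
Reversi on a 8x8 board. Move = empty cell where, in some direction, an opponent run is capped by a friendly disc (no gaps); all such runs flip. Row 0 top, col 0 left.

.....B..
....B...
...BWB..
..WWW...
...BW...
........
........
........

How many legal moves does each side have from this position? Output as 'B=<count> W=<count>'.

Answer: B=4 W=10

Derivation:
-- B to move --
(1,3): no bracket -> illegal
(1,5): no bracket -> illegal
(2,1): flips 1 -> legal
(2,2): no bracket -> illegal
(3,1): no bracket -> illegal
(3,5): no bracket -> illegal
(4,1): flips 1 -> legal
(4,2): no bracket -> illegal
(4,5): flips 2 -> legal
(5,3): no bracket -> illegal
(5,4): flips 3 -> legal
(5,5): no bracket -> illegal
B mobility = 4
-- W to move --
(0,3): no bracket -> illegal
(0,4): flips 1 -> legal
(0,6): no bracket -> illegal
(1,2): flips 1 -> legal
(1,3): flips 1 -> legal
(1,5): no bracket -> illegal
(1,6): flips 1 -> legal
(2,2): flips 1 -> legal
(2,6): flips 1 -> legal
(3,5): no bracket -> illegal
(3,6): no bracket -> illegal
(4,2): flips 1 -> legal
(5,2): flips 1 -> legal
(5,3): flips 1 -> legal
(5,4): flips 1 -> legal
W mobility = 10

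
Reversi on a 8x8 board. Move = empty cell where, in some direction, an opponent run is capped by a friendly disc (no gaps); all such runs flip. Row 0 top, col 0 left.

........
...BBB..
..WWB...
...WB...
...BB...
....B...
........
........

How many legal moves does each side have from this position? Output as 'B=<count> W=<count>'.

Answer: B=6 W=9

Derivation:
-- B to move --
(1,1): flips 2 -> legal
(1,2): flips 1 -> legal
(2,1): flips 2 -> legal
(3,1): flips 1 -> legal
(3,2): flips 2 -> legal
(4,2): flips 1 -> legal
B mobility = 6
-- W to move --
(0,2): no bracket -> illegal
(0,3): flips 1 -> legal
(0,4): flips 1 -> legal
(0,5): flips 1 -> legal
(0,6): flips 2 -> legal
(1,2): no bracket -> illegal
(1,6): no bracket -> illegal
(2,5): flips 1 -> legal
(2,6): no bracket -> illegal
(3,2): no bracket -> illegal
(3,5): flips 1 -> legal
(4,2): no bracket -> illegal
(4,5): flips 1 -> legal
(5,2): no bracket -> illegal
(5,3): flips 1 -> legal
(5,5): flips 1 -> legal
(6,3): no bracket -> illegal
(6,4): no bracket -> illegal
(6,5): no bracket -> illegal
W mobility = 9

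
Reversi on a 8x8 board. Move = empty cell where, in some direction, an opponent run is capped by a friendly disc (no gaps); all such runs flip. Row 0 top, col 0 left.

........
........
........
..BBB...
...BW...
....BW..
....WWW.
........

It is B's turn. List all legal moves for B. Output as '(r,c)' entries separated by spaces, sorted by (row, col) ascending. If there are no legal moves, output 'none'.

(3,5): no bracket -> illegal
(4,5): flips 1 -> legal
(4,6): no bracket -> illegal
(5,3): no bracket -> illegal
(5,6): flips 1 -> legal
(5,7): no bracket -> illegal
(6,3): no bracket -> illegal
(6,7): no bracket -> illegal
(7,3): no bracket -> illegal
(7,4): flips 1 -> legal
(7,5): no bracket -> illegal
(7,6): flips 1 -> legal
(7,7): flips 3 -> legal

Answer: (4,5) (5,6) (7,4) (7,6) (7,7)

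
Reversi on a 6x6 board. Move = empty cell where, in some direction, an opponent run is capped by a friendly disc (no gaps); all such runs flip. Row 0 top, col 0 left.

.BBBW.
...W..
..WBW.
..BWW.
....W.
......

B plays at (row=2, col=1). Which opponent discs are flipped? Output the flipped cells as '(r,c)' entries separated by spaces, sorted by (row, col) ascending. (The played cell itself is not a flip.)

Answer: (2,2)

Derivation:
Dir NW: first cell '.' (not opp) -> no flip
Dir N: first cell '.' (not opp) -> no flip
Dir NE: first cell '.' (not opp) -> no flip
Dir W: first cell '.' (not opp) -> no flip
Dir E: opp run (2,2) capped by B -> flip
Dir SW: first cell '.' (not opp) -> no flip
Dir S: first cell '.' (not opp) -> no flip
Dir SE: first cell 'B' (not opp) -> no flip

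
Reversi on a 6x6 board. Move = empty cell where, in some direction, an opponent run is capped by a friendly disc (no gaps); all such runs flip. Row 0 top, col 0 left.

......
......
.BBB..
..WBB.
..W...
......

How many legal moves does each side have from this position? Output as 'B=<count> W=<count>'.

Answer: B=5 W=5

Derivation:
-- B to move --
(3,1): flips 1 -> legal
(4,1): flips 1 -> legal
(4,3): flips 1 -> legal
(5,1): flips 1 -> legal
(5,2): flips 2 -> legal
(5,3): no bracket -> illegal
B mobility = 5
-- W to move --
(1,0): flips 1 -> legal
(1,1): no bracket -> illegal
(1,2): flips 1 -> legal
(1,3): no bracket -> illegal
(1,4): flips 1 -> legal
(2,0): no bracket -> illegal
(2,4): flips 1 -> legal
(2,5): no bracket -> illegal
(3,0): no bracket -> illegal
(3,1): no bracket -> illegal
(3,5): flips 2 -> legal
(4,3): no bracket -> illegal
(4,4): no bracket -> illegal
(4,5): no bracket -> illegal
W mobility = 5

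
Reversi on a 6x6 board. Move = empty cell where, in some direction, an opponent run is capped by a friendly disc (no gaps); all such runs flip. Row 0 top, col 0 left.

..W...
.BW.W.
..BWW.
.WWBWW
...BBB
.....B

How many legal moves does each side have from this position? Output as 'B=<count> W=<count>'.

Answer: B=9 W=8

Derivation:
-- B to move --
(0,1): flips 3 -> legal
(0,3): no bracket -> illegal
(0,4): flips 3 -> legal
(0,5): no bracket -> illegal
(1,3): flips 2 -> legal
(1,5): flips 1 -> legal
(2,0): no bracket -> illegal
(2,1): flips 1 -> legal
(2,5): flips 4 -> legal
(3,0): flips 2 -> legal
(4,0): flips 1 -> legal
(4,1): no bracket -> illegal
(4,2): flips 1 -> legal
B mobility = 9
-- W to move --
(0,0): no bracket -> illegal
(0,1): no bracket -> illegal
(1,0): flips 1 -> legal
(1,3): flips 1 -> legal
(2,0): flips 1 -> legal
(2,1): flips 1 -> legal
(4,2): flips 1 -> legal
(5,2): flips 1 -> legal
(5,3): flips 3 -> legal
(5,4): flips 2 -> legal
W mobility = 8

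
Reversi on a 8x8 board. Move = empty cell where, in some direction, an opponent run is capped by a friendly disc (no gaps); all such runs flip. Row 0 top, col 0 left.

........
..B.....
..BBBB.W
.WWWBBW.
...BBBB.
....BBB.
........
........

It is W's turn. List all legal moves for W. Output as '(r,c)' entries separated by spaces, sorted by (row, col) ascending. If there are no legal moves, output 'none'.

Answer: (0,2) (1,1) (1,3) (1,4) (1,5) (5,3) (6,3) (6,5) (6,6)

Derivation:
(0,1): no bracket -> illegal
(0,2): flips 2 -> legal
(0,3): no bracket -> illegal
(1,1): flips 1 -> legal
(1,3): flips 2 -> legal
(1,4): flips 2 -> legal
(1,5): flips 1 -> legal
(1,6): no bracket -> illegal
(2,1): no bracket -> illegal
(2,6): no bracket -> illegal
(3,7): no bracket -> illegal
(4,2): no bracket -> illegal
(4,7): no bracket -> illegal
(5,2): no bracket -> illegal
(5,3): flips 1 -> legal
(5,7): no bracket -> illegal
(6,3): flips 2 -> legal
(6,4): no bracket -> illegal
(6,5): flips 2 -> legal
(6,6): flips 4 -> legal
(6,7): no bracket -> illegal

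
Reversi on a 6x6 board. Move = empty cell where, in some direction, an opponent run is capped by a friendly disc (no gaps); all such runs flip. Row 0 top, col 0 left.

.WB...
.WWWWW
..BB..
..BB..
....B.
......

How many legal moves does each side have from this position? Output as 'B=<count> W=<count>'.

Answer: B=6 W=7

Derivation:
-- B to move --
(0,0): flips 2 -> legal
(0,3): flips 1 -> legal
(0,4): flips 1 -> legal
(0,5): flips 1 -> legal
(1,0): no bracket -> illegal
(2,0): flips 1 -> legal
(2,1): no bracket -> illegal
(2,4): flips 1 -> legal
(2,5): no bracket -> illegal
B mobility = 6
-- W to move --
(0,3): flips 1 -> legal
(2,1): no bracket -> illegal
(2,4): no bracket -> illegal
(3,1): flips 1 -> legal
(3,4): flips 1 -> legal
(3,5): no bracket -> illegal
(4,1): flips 2 -> legal
(4,2): flips 2 -> legal
(4,3): flips 2 -> legal
(4,5): no bracket -> illegal
(5,3): no bracket -> illegal
(5,4): no bracket -> illegal
(5,5): flips 3 -> legal
W mobility = 7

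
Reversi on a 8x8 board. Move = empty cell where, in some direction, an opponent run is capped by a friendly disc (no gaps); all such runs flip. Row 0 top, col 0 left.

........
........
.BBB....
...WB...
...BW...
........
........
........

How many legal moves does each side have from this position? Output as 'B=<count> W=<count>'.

-- B to move --
(2,4): no bracket -> illegal
(3,2): flips 1 -> legal
(3,5): no bracket -> illegal
(4,2): no bracket -> illegal
(4,5): flips 1 -> legal
(5,3): no bracket -> illegal
(5,4): flips 1 -> legal
(5,5): flips 2 -> legal
B mobility = 4
-- W to move --
(1,0): no bracket -> illegal
(1,1): flips 1 -> legal
(1,2): no bracket -> illegal
(1,3): flips 1 -> legal
(1,4): no bracket -> illegal
(2,0): no bracket -> illegal
(2,4): flips 1 -> legal
(2,5): no bracket -> illegal
(3,0): no bracket -> illegal
(3,1): no bracket -> illegal
(3,2): no bracket -> illegal
(3,5): flips 1 -> legal
(4,2): flips 1 -> legal
(4,5): no bracket -> illegal
(5,2): no bracket -> illegal
(5,3): flips 1 -> legal
(5,4): no bracket -> illegal
W mobility = 6

Answer: B=4 W=6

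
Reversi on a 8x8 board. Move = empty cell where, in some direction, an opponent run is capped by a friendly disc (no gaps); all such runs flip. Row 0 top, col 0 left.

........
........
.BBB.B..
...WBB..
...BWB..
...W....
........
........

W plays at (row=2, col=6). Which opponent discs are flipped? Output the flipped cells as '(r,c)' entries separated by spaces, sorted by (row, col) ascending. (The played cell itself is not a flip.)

Answer: (3,5)

Derivation:
Dir NW: first cell '.' (not opp) -> no flip
Dir N: first cell '.' (not opp) -> no flip
Dir NE: first cell '.' (not opp) -> no flip
Dir W: opp run (2,5), next='.' -> no flip
Dir E: first cell '.' (not opp) -> no flip
Dir SW: opp run (3,5) capped by W -> flip
Dir S: first cell '.' (not opp) -> no flip
Dir SE: first cell '.' (not opp) -> no flip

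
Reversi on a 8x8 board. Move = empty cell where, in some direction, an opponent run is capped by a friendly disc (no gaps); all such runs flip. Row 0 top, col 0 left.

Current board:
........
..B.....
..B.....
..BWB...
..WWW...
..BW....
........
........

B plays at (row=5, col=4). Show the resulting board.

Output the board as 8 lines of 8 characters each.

Answer: ........
..B.....
..B.....
..BWB...
..WBB...
..BBB...
........
........

Derivation:
Place B at (5,4); scan 8 dirs for brackets.
Dir NW: opp run (4,3) capped by B -> flip
Dir N: opp run (4,4) capped by B -> flip
Dir NE: first cell '.' (not opp) -> no flip
Dir W: opp run (5,3) capped by B -> flip
Dir E: first cell '.' (not opp) -> no flip
Dir SW: first cell '.' (not opp) -> no flip
Dir S: first cell '.' (not opp) -> no flip
Dir SE: first cell '.' (not opp) -> no flip
All flips: (4,3) (4,4) (5,3)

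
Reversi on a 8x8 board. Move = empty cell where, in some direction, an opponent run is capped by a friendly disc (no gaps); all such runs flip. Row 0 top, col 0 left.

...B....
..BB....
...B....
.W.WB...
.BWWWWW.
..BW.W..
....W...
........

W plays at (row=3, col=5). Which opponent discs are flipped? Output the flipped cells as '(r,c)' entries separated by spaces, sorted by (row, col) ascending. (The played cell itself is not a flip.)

Dir NW: first cell '.' (not opp) -> no flip
Dir N: first cell '.' (not opp) -> no flip
Dir NE: first cell '.' (not opp) -> no flip
Dir W: opp run (3,4) capped by W -> flip
Dir E: first cell '.' (not opp) -> no flip
Dir SW: first cell 'W' (not opp) -> no flip
Dir S: first cell 'W' (not opp) -> no flip
Dir SE: first cell 'W' (not opp) -> no flip

Answer: (3,4)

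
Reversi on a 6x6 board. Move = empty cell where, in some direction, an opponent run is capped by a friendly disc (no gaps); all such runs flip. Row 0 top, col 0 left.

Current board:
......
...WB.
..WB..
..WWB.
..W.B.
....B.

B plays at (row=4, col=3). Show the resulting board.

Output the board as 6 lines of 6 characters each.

Place B at (4,3); scan 8 dirs for brackets.
Dir NW: opp run (3,2), next='.' -> no flip
Dir N: opp run (3,3) capped by B -> flip
Dir NE: first cell 'B' (not opp) -> no flip
Dir W: opp run (4,2), next='.' -> no flip
Dir E: first cell 'B' (not opp) -> no flip
Dir SW: first cell '.' (not opp) -> no flip
Dir S: first cell '.' (not opp) -> no flip
Dir SE: first cell 'B' (not opp) -> no flip
All flips: (3,3)

Answer: ......
...WB.
..WB..
..WBB.
..WBB.
....B.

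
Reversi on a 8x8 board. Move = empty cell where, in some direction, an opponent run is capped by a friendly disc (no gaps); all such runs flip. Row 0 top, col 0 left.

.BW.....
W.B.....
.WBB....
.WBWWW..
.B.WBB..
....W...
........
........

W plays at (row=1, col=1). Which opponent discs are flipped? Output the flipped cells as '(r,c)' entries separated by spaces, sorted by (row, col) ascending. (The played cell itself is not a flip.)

Answer: (2,2)

Derivation:
Dir NW: first cell '.' (not opp) -> no flip
Dir N: opp run (0,1), next=edge -> no flip
Dir NE: first cell 'W' (not opp) -> no flip
Dir W: first cell 'W' (not opp) -> no flip
Dir E: opp run (1,2), next='.' -> no flip
Dir SW: first cell '.' (not opp) -> no flip
Dir S: first cell 'W' (not opp) -> no flip
Dir SE: opp run (2,2) capped by W -> flip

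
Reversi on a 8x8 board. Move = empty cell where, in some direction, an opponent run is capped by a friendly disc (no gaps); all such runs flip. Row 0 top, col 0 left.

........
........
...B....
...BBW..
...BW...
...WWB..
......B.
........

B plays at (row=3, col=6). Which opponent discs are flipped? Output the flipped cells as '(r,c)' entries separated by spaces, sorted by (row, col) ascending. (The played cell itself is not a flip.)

Dir NW: first cell '.' (not opp) -> no flip
Dir N: first cell '.' (not opp) -> no flip
Dir NE: first cell '.' (not opp) -> no flip
Dir W: opp run (3,5) capped by B -> flip
Dir E: first cell '.' (not opp) -> no flip
Dir SW: first cell '.' (not opp) -> no flip
Dir S: first cell '.' (not opp) -> no flip
Dir SE: first cell '.' (not opp) -> no flip

Answer: (3,5)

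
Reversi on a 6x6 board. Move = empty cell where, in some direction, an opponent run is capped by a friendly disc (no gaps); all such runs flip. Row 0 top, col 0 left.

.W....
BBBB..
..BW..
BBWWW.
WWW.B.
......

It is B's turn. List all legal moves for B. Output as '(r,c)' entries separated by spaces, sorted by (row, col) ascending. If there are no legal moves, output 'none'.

(0,0): no bracket -> illegal
(0,2): no bracket -> illegal
(1,4): no bracket -> illegal
(2,1): no bracket -> illegal
(2,4): flips 2 -> legal
(2,5): no bracket -> illegal
(3,5): flips 3 -> legal
(4,3): flips 2 -> legal
(4,5): flips 2 -> legal
(5,0): flips 1 -> legal
(5,1): flips 1 -> legal
(5,2): flips 3 -> legal
(5,3): flips 1 -> legal

Answer: (2,4) (3,5) (4,3) (4,5) (5,0) (5,1) (5,2) (5,3)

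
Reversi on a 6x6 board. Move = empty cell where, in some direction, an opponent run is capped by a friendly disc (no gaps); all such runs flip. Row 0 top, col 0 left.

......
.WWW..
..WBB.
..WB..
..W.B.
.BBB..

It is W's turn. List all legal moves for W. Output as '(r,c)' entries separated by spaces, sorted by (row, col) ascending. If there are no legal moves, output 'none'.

Answer: (1,4) (1,5) (2,5) (3,4) (3,5) (4,3) (5,5)

Derivation:
(1,4): flips 1 -> legal
(1,5): flips 2 -> legal
(2,5): flips 2 -> legal
(3,4): flips 2 -> legal
(3,5): flips 1 -> legal
(4,0): no bracket -> illegal
(4,1): no bracket -> illegal
(4,3): flips 2 -> legal
(4,5): no bracket -> illegal
(5,0): no bracket -> illegal
(5,4): no bracket -> illegal
(5,5): flips 2 -> legal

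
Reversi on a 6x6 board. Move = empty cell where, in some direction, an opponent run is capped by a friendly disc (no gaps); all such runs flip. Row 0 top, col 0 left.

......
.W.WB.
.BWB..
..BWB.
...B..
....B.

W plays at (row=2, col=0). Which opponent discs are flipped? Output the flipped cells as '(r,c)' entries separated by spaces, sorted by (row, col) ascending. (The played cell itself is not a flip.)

Answer: (2,1)

Derivation:
Dir NW: edge -> no flip
Dir N: first cell '.' (not opp) -> no flip
Dir NE: first cell 'W' (not opp) -> no flip
Dir W: edge -> no flip
Dir E: opp run (2,1) capped by W -> flip
Dir SW: edge -> no flip
Dir S: first cell '.' (not opp) -> no flip
Dir SE: first cell '.' (not opp) -> no flip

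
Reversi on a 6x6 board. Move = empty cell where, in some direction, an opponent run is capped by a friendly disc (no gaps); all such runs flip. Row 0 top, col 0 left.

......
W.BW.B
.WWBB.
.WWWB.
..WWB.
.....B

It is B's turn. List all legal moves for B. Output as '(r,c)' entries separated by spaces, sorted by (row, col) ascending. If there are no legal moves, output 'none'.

(0,0): no bracket -> illegal
(0,1): no bracket -> illegal
(0,2): flips 1 -> legal
(0,3): flips 1 -> legal
(0,4): no bracket -> illegal
(1,1): flips 2 -> legal
(1,4): flips 1 -> legal
(2,0): flips 2 -> legal
(3,0): flips 4 -> legal
(4,0): no bracket -> illegal
(4,1): flips 3 -> legal
(5,1): flips 2 -> legal
(5,2): flips 4 -> legal
(5,3): flips 2 -> legal
(5,4): no bracket -> illegal

Answer: (0,2) (0,3) (1,1) (1,4) (2,0) (3,0) (4,1) (5,1) (5,2) (5,3)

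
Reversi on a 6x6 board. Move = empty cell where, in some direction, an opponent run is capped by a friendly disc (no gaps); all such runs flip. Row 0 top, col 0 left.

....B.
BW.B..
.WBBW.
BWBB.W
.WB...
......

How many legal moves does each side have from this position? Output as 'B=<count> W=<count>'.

Answer: B=8 W=7

Derivation:
-- B to move --
(0,0): flips 1 -> legal
(0,1): no bracket -> illegal
(0,2): no bracket -> illegal
(1,2): flips 2 -> legal
(1,4): no bracket -> illegal
(1,5): flips 1 -> legal
(2,0): flips 2 -> legal
(2,5): flips 1 -> legal
(3,4): no bracket -> illegal
(4,0): flips 2 -> legal
(4,4): no bracket -> illegal
(4,5): no bracket -> illegal
(5,0): flips 1 -> legal
(5,1): no bracket -> illegal
(5,2): flips 1 -> legal
B mobility = 8
-- W to move --
(0,0): no bracket -> illegal
(0,1): no bracket -> illegal
(0,2): flips 1 -> legal
(0,3): no bracket -> illegal
(0,5): no bracket -> illegal
(1,2): no bracket -> illegal
(1,4): flips 2 -> legal
(1,5): no bracket -> illegal
(2,0): no bracket -> illegal
(3,4): flips 2 -> legal
(4,0): no bracket -> illegal
(4,3): flips 2 -> legal
(4,4): flips 2 -> legal
(5,1): flips 2 -> legal
(5,2): no bracket -> illegal
(5,3): flips 1 -> legal
W mobility = 7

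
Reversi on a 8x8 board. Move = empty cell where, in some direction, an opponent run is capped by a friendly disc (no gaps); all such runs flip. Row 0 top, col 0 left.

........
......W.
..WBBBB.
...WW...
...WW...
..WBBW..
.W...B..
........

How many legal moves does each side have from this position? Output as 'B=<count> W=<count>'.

-- B to move --
(0,5): no bracket -> illegal
(0,6): flips 1 -> legal
(0,7): flips 1 -> legal
(1,1): no bracket -> illegal
(1,2): no bracket -> illegal
(1,3): no bracket -> illegal
(1,5): no bracket -> illegal
(1,7): no bracket -> illegal
(2,1): flips 1 -> legal
(2,7): no bracket -> illegal
(3,1): no bracket -> illegal
(3,2): flips 1 -> legal
(3,5): flips 1 -> legal
(4,1): no bracket -> illegal
(4,2): flips 1 -> legal
(4,5): flips 2 -> legal
(4,6): no bracket -> illegal
(5,0): no bracket -> illegal
(5,1): flips 1 -> legal
(5,6): flips 1 -> legal
(6,0): no bracket -> illegal
(6,2): no bracket -> illegal
(6,3): no bracket -> illegal
(6,4): no bracket -> illegal
(6,6): no bracket -> illegal
(7,0): flips 4 -> legal
(7,1): no bracket -> illegal
(7,2): no bracket -> illegal
B mobility = 10
-- W to move --
(1,2): flips 1 -> legal
(1,3): flips 1 -> legal
(1,4): flips 1 -> legal
(1,5): flips 1 -> legal
(1,7): no bracket -> illegal
(2,7): flips 4 -> legal
(3,2): no bracket -> illegal
(3,5): no bracket -> illegal
(3,6): flips 1 -> legal
(3,7): no bracket -> illegal
(4,2): no bracket -> illegal
(4,5): no bracket -> illegal
(5,6): no bracket -> illegal
(6,2): flips 1 -> legal
(6,3): flips 1 -> legal
(6,4): flips 1 -> legal
(6,6): no bracket -> illegal
(7,4): no bracket -> illegal
(7,5): flips 1 -> legal
(7,6): flips 2 -> legal
W mobility = 11

Answer: B=10 W=11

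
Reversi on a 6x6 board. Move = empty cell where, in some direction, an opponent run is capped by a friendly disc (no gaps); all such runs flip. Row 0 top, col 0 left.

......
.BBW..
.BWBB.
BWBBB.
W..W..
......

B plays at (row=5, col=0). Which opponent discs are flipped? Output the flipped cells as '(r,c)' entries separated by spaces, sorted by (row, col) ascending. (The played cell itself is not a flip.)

Answer: (4,0)

Derivation:
Dir NW: edge -> no flip
Dir N: opp run (4,0) capped by B -> flip
Dir NE: first cell '.' (not opp) -> no flip
Dir W: edge -> no flip
Dir E: first cell '.' (not opp) -> no flip
Dir SW: edge -> no flip
Dir S: edge -> no flip
Dir SE: edge -> no flip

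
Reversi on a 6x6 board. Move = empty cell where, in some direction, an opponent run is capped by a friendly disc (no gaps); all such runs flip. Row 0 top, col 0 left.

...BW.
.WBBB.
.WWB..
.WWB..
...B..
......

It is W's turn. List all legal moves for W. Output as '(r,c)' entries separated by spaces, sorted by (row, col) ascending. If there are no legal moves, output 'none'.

Answer: (0,2) (0,5) (1,5) (2,4) (3,4) (4,4) (5,4)

Derivation:
(0,1): no bracket -> illegal
(0,2): flips 2 -> legal
(0,5): flips 2 -> legal
(1,5): flips 3 -> legal
(2,4): flips 2 -> legal
(2,5): no bracket -> illegal
(3,4): flips 1 -> legal
(4,2): no bracket -> illegal
(4,4): flips 1 -> legal
(5,2): no bracket -> illegal
(5,3): no bracket -> illegal
(5,4): flips 1 -> legal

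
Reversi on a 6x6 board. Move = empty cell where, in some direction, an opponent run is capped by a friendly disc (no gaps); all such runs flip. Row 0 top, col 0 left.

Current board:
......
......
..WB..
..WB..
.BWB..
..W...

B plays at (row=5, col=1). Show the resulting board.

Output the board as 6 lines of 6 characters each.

Answer: ......
......
..WB..
..WB..
.BBB..
.BW...

Derivation:
Place B at (5,1); scan 8 dirs for brackets.
Dir NW: first cell '.' (not opp) -> no flip
Dir N: first cell 'B' (not opp) -> no flip
Dir NE: opp run (4,2) capped by B -> flip
Dir W: first cell '.' (not opp) -> no flip
Dir E: opp run (5,2), next='.' -> no flip
Dir SW: edge -> no flip
Dir S: edge -> no flip
Dir SE: edge -> no flip
All flips: (4,2)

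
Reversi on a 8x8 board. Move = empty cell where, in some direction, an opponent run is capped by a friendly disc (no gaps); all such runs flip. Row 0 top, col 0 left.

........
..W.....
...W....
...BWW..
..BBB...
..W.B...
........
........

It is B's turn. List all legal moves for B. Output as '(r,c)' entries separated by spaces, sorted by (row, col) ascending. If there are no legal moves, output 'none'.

(0,1): no bracket -> illegal
(0,2): no bracket -> illegal
(0,3): no bracket -> illegal
(1,1): no bracket -> illegal
(1,3): flips 1 -> legal
(1,4): no bracket -> illegal
(2,1): no bracket -> illegal
(2,2): no bracket -> illegal
(2,4): flips 1 -> legal
(2,5): flips 1 -> legal
(2,6): flips 1 -> legal
(3,2): no bracket -> illegal
(3,6): flips 2 -> legal
(4,1): no bracket -> illegal
(4,5): no bracket -> illegal
(4,6): no bracket -> illegal
(5,1): no bracket -> illegal
(5,3): no bracket -> illegal
(6,1): flips 1 -> legal
(6,2): flips 1 -> legal
(6,3): no bracket -> illegal

Answer: (1,3) (2,4) (2,5) (2,6) (3,6) (6,1) (6,2)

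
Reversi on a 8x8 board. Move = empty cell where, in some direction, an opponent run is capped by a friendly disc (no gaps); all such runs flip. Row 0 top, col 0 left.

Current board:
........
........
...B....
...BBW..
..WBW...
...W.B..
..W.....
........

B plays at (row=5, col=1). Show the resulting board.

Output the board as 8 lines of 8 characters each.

Place B at (5,1); scan 8 dirs for brackets.
Dir NW: first cell '.' (not opp) -> no flip
Dir N: first cell '.' (not opp) -> no flip
Dir NE: opp run (4,2) capped by B -> flip
Dir W: first cell '.' (not opp) -> no flip
Dir E: first cell '.' (not opp) -> no flip
Dir SW: first cell '.' (not opp) -> no flip
Dir S: first cell '.' (not opp) -> no flip
Dir SE: opp run (6,2), next='.' -> no flip
All flips: (4,2)

Answer: ........
........
...B....
...BBW..
..BBW...
.B.W.B..
..W.....
........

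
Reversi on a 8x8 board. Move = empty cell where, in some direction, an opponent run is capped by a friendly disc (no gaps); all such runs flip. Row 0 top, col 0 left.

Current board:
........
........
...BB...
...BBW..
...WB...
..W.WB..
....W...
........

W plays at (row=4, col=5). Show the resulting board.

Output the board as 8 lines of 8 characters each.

Place W at (4,5); scan 8 dirs for brackets.
Dir NW: opp run (3,4) (2,3), next='.' -> no flip
Dir N: first cell 'W' (not opp) -> no flip
Dir NE: first cell '.' (not opp) -> no flip
Dir W: opp run (4,4) capped by W -> flip
Dir E: first cell '.' (not opp) -> no flip
Dir SW: first cell 'W' (not opp) -> no flip
Dir S: opp run (5,5), next='.' -> no flip
Dir SE: first cell '.' (not opp) -> no flip
All flips: (4,4)

Answer: ........
........
...BB...
...BBW..
...WWW..
..W.WB..
....W...
........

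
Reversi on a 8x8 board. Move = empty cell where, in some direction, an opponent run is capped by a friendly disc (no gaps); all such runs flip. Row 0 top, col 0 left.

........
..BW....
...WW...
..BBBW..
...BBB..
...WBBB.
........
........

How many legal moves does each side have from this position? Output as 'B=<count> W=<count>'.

Answer: B=9 W=9

Derivation:
-- B to move --
(0,2): no bracket -> illegal
(0,3): flips 2 -> legal
(0,4): no bracket -> illegal
(1,4): flips 3 -> legal
(1,5): flips 1 -> legal
(2,2): no bracket -> illegal
(2,5): flips 1 -> legal
(2,6): flips 1 -> legal
(3,6): flips 1 -> legal
(4,2): no bracket -> illegal
(4,6): no bracket -> illegal
(5,2): flips 1 -> legal
(6,2): flips 1 -> legal
(6,3): flips 1 -> legal
(6,4): no bracket -> illegal
B mobility = 9
-- W to move --
(0,1): flips 1 -> legal
(0,2): no bracket -> illegal
(0,3): no bracket -> illegal
(1,1): flips 1 -> legal
(2,1): no bracket -> illegal
(2,2): no bracket -> illegal
(2,5): no bracket -> illegal
(3,1): flips 3 -> legal
(3,6): no bracket -> illegal
(4,1): flips 1 -> legal
(4,2): flips 1 -> legal
(4,6): no bracket -> illegal
(4,7): no bracket -> illegal
(5,2): no bracket -> illegal
(5,7): flips 3 -> legal
(6,3): no bracket -> illegal
(6,4): flips 3 -> legal
(6,5): flips 2 -> legal
(6,6): no bracket -> illegal
(6,7): flips 3 -> legal
W mobility = 9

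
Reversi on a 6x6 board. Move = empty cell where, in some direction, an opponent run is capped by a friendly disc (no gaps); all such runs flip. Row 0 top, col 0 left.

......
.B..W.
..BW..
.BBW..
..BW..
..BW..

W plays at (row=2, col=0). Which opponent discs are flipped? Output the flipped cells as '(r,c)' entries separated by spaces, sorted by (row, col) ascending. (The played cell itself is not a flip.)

Dir NW: edge -> no flip
Dir N: first cell '.' (not opp) -> no flip
Dir NE: opp run (1,1), next='.' -> no flip
Dir W: edge -> no flip
Dir E: first cell '.' (not opp) -> no flip
Dir SW: edge -> no flip
Dir S: first cell '.' (not opp) -> no flip
Dir SE: opp run (3,1) (4,2) capped by W -> flip

Answer: (3,1) (4,2)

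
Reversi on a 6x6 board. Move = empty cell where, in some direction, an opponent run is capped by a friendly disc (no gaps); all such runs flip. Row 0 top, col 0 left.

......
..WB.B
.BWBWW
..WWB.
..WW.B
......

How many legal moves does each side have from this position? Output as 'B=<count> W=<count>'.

Answer: B=11 W=10

Derivation:
-- B to move --
(0,1): flips 1 -> legal
(0,2): no bracket -> illegal
(0,3): flips 1 -> legal
(1,1): flips 1 -> legal
(1,4): flips 1 -> legal
(3,1): flips 3 -> legal
(3,5): flips 2 -> legal
(4,1): flips 1 -> legal
(4,4): no bracket -> illegal
(5,1): flips 3 -> legal
(5,2): flips 1 -> legal
(5,3): flips 2 -> legal
(5,4): flips 2 -> legal
B mobility = 11
-- W to move --
(0,2): flips 1 -> legal
(0,3): flips 2 -> legal
(0,4): flips 1 -> legal
(0,5): flips 1 -> legal
(1,0): flips 1 -> legal
(1,1): no bracket -> illegal
(1,4): flips 2 -> legal
(2,0): flips 1 -> legal
(3,0): flips 1 -> legal
(3,1): no bracket -> illegal
(3,5): flips 1 -> legal
(4,4): flips 1 -> legal
(5,4): no bracket -> illegal
(5,5): no bracket -> illegal
W mobility = 10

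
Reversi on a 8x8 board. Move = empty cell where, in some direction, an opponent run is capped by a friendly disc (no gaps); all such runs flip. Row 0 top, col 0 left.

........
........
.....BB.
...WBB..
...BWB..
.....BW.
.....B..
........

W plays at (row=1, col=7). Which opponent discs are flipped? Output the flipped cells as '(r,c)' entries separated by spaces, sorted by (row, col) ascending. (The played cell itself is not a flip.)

Answer: (2,6) (3,5)

Derivation:
Dir NW: first cell '.' (not opp) -> no flip
Dir N: first cell '.' (not opp) -> no flip
Dir NE: edge -> no flip
Dir W: first cell '.' (not opp) -> no flip
Dir E: edge -> no flip
Dir SW: opp run (2,6) (3,5) capped by W -> flip
Dir S: first cell '.' (not opp) -> no flip
Dir SE: edge -> no flip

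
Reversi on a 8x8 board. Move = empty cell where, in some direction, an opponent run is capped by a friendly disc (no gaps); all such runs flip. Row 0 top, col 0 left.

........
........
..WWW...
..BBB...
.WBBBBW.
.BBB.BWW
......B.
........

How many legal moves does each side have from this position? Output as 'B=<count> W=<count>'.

-- B to move --
(1,1): flips 1 -> legal
(1,2): flips 2 -> legal
(1,3): flips 1 -> legal
(1,4): flips 2 -> legal
(1,5): flips 1 -> legal
(2,1): no bracket -> illegal
(2,5): no bracket -> illegal
(3,0): flips 1 -> legal
(3,1): flips 1 -> legal
(3,5): no bracket -> illegal
(3,6): flips 2 -> legal
(3,7): flips 1 -> legal
(4,0): flips 1 -> legal
(4,7): flips 1 -> legal
(5,0): flips 1 -> legal
(6,5): no bracket -> illegal
(6,7): flips 1 -> legal
B mobility = 13
-- W to move --
(2,1): no bracket -> illegal
(2,5): no bracket -> illegal
(3,1): no bracket -> illegal
(3,5): no bracket -> illegal
(3,6): no bracket -> illegal
(4,0): no bracket -> illegal
(5,0): no bracket -> illegal
(5,4): flips 3 -> legal
(6,0): flips 3 -> legal
(6,1): flips 1 -> legal
(6,2): flips 3 -> legal
(6,3): flips 4 -> legal
(6,4): flips 1 -> legal
(6,5): no bracket -> illegal
(6,7): no bracket -> illegal
(7,5): flips 1 -> legal
(7,6): flips 1 -> legal
(7,7): flips 4 -> legal
W mobility = 9

Answer: B=13 W=9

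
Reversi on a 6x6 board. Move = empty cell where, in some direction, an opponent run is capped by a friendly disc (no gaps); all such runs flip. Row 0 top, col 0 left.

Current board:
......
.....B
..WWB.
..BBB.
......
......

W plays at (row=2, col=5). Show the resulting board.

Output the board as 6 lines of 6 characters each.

Place W at (2,5); scan 8 dirs for brackets.
Dir NW: first cell '.' (not opp) -> no flip
Dir N: opp run (1,5), next='.' -> no flip
Dir NE: edge -> no flip
Dir W: opp run (2,4) capped by W -> flip
Dir E: edge -> no flip
Dir SW: opp run (3,4), next='.' -> no flip
Dir S: first cell '.' (not opp) -> no flip
Dir SE: edge -> no flip
All flips: (2,4)

Answer: ......
.....B
..WWWW
..BBB.
......
......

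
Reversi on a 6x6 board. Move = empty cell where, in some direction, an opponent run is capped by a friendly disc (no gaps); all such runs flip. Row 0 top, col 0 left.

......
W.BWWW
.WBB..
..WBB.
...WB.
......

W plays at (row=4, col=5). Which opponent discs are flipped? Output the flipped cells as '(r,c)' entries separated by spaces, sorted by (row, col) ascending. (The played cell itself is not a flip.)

Dir NW: opp run (3,4) (2,3) (1,2), next='.' -> no flip
Dir N: first cell '.' (not opp) -> no flip
Dir NE: edge -> no flip
Dir W: opp run (4,4) capped by W -> flip
Dir E: edge -> no flip
Dir SW: first cell '.' (not opp) -> no flip
Dir S: first cell '.' (not opp) -> no flip
Dir SE: edge -> no flip

Answer: (4,4)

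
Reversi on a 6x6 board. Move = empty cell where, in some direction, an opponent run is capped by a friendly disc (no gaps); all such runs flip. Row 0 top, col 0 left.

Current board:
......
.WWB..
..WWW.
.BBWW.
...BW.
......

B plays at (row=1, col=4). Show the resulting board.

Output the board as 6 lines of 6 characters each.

Answer: ......
.WWBB.
..WBW.
.BBWW.
...BW.
......

Derivation:
Place B at (1,4); scan 8 dirs for brackets.
Dir NW: first cell '.' (not opp) -> no flip
Dir N: first cell '.' (not opp) -> no flip
Dir NE: first cell '.' (not opp) -> no flip
Dir W: first cell 'B' (not opp) -> no flip
Dir E: first cell '.' (not opp) -> no flip
Dir SW: opp run (2,3) capped by B -> flip
Dir S: opp run (2,4) (3,4) (4,4), next='.' -> no flip
Dir SE: first cell '.' (not opp) -> no flip
All flips: (2,3)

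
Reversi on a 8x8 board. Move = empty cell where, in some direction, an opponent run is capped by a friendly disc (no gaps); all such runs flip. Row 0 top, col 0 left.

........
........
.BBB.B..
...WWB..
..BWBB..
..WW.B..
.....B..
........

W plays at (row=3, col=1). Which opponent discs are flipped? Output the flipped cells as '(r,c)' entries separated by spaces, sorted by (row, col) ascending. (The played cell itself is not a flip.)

Answer: (4,2)

Derivation:
Dir NW: first cell '.' (not opp) -> no flip
Dir N: opp run (2,1), next='.' -> no flip
Dir NE: opp run (2,2), next='.' -> no flip
Dir W: first cell '.' (not opp) -> no flip
Dir E: first cell '.' (not opp) -> no flip
Dir SW: first cell '.' (not opp) -> no flip
Dir S: first cell '.' (not opp) -> no flip
Dir SE: opp run (4,2) capped by W -> flip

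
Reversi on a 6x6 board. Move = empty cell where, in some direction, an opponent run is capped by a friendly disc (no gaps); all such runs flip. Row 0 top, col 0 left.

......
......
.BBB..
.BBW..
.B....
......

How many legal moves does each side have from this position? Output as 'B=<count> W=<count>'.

Answer: B=3 W=3

Derivation:
-- B to move --
(2,4): no bracket -> illegal
(3,4): flips 1 -> legal
(4,2): no bracket -> illegal
(4,3): flips 1 -> legal
(4,4): flips 1 -> legal
B mobility = 3
-- W to move --
(1,0): no bracket -> illegal
(1,1): flips 1 -> legal
(1,2): no bracket -> illegal
(1,3): flips 1 -> legal
(1,4): no bracket -> illegal
(2,0): no bracket -> illegal
(2,4): no bracket -> illegal
(3,0): flips 2 -> legal
(3,4): no bracket -> illegal
(4,0): no bracket -> illegal
(4,2): no bracket -> illegal
(4,3): no bracket -> illegal
(5,0): no bracket -> illegal
(5,1): no bracket -> illegal
(5,2): no bracket -> illegal
W mobility = 3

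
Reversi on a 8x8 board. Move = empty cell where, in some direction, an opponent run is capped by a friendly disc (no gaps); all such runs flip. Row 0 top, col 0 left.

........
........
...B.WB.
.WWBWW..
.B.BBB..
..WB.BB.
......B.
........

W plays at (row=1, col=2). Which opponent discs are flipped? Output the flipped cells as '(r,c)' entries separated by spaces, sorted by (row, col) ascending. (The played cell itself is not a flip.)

Answer: (2,3)

Derivation:
Dir NW: first cell '.' (not opp) -> no flip
Dir N: first cell '.' (not opp) -> no flip
Dir NE: first cell '.' (not opp) -> no flip
Dir W: first cell '.' (not opp) -> no flip
Dir E: first cell '.' (not opp) -> no flip
Dir SW: first cell '.' (not opp) -> no flip
Dir S: first cell '.' (not opp) -> no flip
Dir SE: opp run (2,3) capped by W -> flip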